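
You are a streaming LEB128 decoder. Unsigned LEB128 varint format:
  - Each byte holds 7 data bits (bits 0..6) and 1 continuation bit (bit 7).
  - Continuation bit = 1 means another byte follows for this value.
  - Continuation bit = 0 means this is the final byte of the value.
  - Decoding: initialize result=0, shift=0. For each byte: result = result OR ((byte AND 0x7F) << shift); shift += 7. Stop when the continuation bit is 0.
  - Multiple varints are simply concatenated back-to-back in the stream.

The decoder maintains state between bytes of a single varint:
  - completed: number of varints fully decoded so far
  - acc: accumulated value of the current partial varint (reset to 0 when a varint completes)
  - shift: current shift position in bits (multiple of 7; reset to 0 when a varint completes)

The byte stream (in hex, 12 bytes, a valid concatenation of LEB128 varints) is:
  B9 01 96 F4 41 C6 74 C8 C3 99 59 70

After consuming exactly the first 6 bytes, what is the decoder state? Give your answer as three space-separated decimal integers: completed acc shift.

Answer: 2 70 7

Derivation:
byte[0]=0xB9 cont=1 payload=0x39: acc |= 57<<0 -> completed=0 acc=57 shift=7
byte[1]=0x01 cont=0 payload=0x01: varint #1 complete (value=185); reset -> completed=1 acc=0 shift=0
byte[2]=0x96 cont=1 payload=0x16: acc |= 22<<0 -> completed=1 acc=22 shift=7
byte[3]=0xF4 cont=1 payload=0x74: acc |= 116<<7 -> completed=1 acc=14870 shift=14
byte[4]=0x41 cont=0 payload=0x41: varint #2 complete (value=1079830); reset -> completed=2 acc=0 shift=0
byte[5]=0xC6 cont=1 payload=0x46: acc |= 70<<0 -> completed=2 acc=70 shift=7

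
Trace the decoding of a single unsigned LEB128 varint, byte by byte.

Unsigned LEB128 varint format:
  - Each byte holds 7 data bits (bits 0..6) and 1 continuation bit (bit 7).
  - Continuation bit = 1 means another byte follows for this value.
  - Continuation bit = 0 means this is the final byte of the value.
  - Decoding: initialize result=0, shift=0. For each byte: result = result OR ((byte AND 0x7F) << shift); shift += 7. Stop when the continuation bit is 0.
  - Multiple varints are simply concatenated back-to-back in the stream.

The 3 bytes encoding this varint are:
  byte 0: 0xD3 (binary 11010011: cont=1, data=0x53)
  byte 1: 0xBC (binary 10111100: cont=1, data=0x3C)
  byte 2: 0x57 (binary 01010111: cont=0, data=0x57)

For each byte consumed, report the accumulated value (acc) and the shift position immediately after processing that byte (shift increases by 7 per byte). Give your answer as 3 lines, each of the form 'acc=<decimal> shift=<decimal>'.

Answer: acc=83 shift=7
acc=7763 shift=14
acc=1433171 shift=21

Derivation:
byte 0=0xD3: payload=0x53=83, contrib = 83<<0 = 83; acc -> 83, shift -> 7
byte 1=0xBC: payload=0x3C=60, contrib = 60<<7 = 7680; acc -> 7763, shift -> 14
byte 2=0x57: payload=0x57=87, contrib = 87<<14 = 1425408; acc -> 1433171, shift -> 21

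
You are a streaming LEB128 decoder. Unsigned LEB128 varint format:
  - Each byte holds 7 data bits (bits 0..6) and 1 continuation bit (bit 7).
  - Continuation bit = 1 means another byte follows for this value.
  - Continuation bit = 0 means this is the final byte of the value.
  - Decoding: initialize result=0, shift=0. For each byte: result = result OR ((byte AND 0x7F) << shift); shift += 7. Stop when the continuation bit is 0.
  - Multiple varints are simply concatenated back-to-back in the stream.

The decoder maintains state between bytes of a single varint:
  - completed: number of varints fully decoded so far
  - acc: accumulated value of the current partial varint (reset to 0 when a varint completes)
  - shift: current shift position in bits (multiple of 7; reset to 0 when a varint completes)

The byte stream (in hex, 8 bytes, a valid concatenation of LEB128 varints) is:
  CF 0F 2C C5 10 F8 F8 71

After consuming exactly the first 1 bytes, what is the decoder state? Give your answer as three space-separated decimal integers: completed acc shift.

Answer: 0 79 7

Derivation:
byte[0]=0xCF cont=1 payload=0x4F: acc |= 79<<0 -> completed=0 acc=79 shift=7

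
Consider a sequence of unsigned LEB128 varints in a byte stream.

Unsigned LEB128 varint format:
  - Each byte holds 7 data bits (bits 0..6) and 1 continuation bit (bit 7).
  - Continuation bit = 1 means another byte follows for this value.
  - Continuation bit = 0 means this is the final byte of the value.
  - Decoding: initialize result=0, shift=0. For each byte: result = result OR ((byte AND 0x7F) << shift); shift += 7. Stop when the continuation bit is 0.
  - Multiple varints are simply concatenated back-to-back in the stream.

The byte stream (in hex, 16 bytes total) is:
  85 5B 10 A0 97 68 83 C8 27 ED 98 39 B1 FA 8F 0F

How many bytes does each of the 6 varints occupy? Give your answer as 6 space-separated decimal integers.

  byte[0]=0x85 cont=1 payload=0x05=5: acc |= 5<<0 -> acc=5 shift=7
  byte[1]=0x5B cont=0 payload=0x5B=91: acc |= 91<<7 -> acc=11653 shift=14 [end]
Varint 1: bytes[0:2] = 85 5B -> value 11653 (2 byte(s))
  byte[2]=0x10 cont=0 payload=0x10=16: acc |= 16<<0 -> acc=16 shift=7 [end]
Varint 2: bytes[2:3] = 10 -> value 16 (1 byte(s))
  byte[3]=0xA0 cont=1 payload=0x20=32: acc |= 32<<0 -> acc=32 shift=7
  byte[4]=0x97 cont=1 payload=0x17=23: acc |= 23<<7 -> acc=2976 shift=14
  byte[5]=0x68 cont=0 payload=0x68=104: acc |= 104<<14 -> acc=1706912 shift=21 [end]
Varint 3: bytes[3:6] = A0 97 68 -> value 1706912 (3 byte(s))
  byte[6]=0x83 cont=1 payload=0x03=3: acc |= 3<<0 -> acc=3 shift=7
  byte[7]=0xC8 cont=1 payload=0x48=72: acc |= 72<<7 -> acc=9219 shift=14
  byte[8]=0x27 cont=0 payload=0x27=39: acc |= 39<<14 -> acc=648195 shift=21 [end]
Varint 4: bytes[6:9] = 83 C8 27 -> value 648195 (3 byte(s))
  byte[9]=0xED cont=1 payload=0x6D=109: acc |= 109<<0 -> acc=109 shift=7
  byte[10]=0x98 cont=1 payload=0x18=24: acc |= 24<<7 -> acc=3181 shift=14
  byte[11]=0x39 cont=0 payload=0x39=57: acc |= 57<<14 -> acc=937069 shift=21 [end]
Varint 5: bytes[9:12] = ED 98 39 -> value 937069 (3 byte(s))
  byte[12]=0xB1 cont=1 payload=0x31=49: acc |= 49<<0 -> acc=49 shift=7
  byte[13]=0xFA cont=1 payload=0x7A=122: acc |= 122<<7 -> acc=15665 shift=14
  byte[14]=0x8F cont=1 payload=0x0F=15: acc |= 15<<14 -> acc=261425 shift=21
  byte[15]=0x0F cont=0 payload=0x0F=15: acc |= 15<<21 -> acc=31718705 shift=28 [end]
Varint 6: bytes[12:16] = B1 FA 8F 0F -> value 31718705 (4 byte(s))

Answer: 2 1 3 3 3 4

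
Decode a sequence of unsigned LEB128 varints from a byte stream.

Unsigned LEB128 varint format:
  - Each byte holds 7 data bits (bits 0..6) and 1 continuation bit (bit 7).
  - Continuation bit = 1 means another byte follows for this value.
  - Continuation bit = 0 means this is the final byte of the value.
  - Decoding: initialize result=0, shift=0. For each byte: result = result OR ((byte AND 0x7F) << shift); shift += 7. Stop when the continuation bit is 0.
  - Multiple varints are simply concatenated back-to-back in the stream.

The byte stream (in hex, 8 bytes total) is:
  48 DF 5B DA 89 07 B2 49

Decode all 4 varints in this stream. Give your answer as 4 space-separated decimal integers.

Answer: 72 11743 115930 9394

Derivation:
  byte[0]=0x48 cont=0 payload=0x48=72: acc |= 72<<0 -> acc=72 shift=7 [end]
Varint 1: bytes[0:1] = 48 -> value 72 (1 byte(s))
  byte[1]=0xDF cont=1 payload=0x5F=95: acc |= 95<<0 -> acc=95 shift=7
  byte[2]=0x5B cont=0 payload=0x5B=91: acc |= 91<<7 -> acc=11743 shift=14 [end]
Varint 2: bytes[1:3] = DF 5B -> value 11743 (2 byte(s))
  byte[3]=0xDA cont=1 payload=0x5A=90: acc |= 90<<0 -> acc=90 shift=7
  byte[4]=0x89 cont=1 payload=0x09=9: acc |= 9<<7 -> acc=1242 shift=14
  byte[5]=0x07 cont=0 payload=0x07=7: acc |= 7<<14 -> acc=115930 shift=21 [end]
Varint 3: bytes[3:6] = DA 89 07 -> value 115930 (3 byte(s))
  byte[6]=0xB2 cont=1 payload=0x32=50: acc |= 50<<0 -> acc=50 shift=7
  byte[7]=0x49 cont=0 payload=0x49=73: acc |= 73<<7 -> acc=9394 shift=14 [end]
Varint 4: bytes[6:8] = B2 49 -> value 9394 (2 byte(s))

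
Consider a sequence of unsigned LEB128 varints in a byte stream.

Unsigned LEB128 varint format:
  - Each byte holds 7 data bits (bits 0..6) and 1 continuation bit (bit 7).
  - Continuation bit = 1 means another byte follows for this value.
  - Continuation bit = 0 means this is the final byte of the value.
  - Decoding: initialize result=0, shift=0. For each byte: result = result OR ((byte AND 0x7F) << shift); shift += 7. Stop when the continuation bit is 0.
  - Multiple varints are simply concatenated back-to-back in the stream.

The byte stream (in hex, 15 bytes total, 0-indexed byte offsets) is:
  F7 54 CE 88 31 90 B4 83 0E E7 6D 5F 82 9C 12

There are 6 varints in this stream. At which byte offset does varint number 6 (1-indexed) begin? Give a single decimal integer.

Answer: 12

Derivation:
  byte[0]=0xF7 cont=1 payload=0x77=119: acc |= 119<<0 -> acc=119 shift=7
  byte[1]=0x54 cont=0 payload=0x54=84: acc |= 84<<7 -> acc=10871 shift=14 [end]
Varint 1: bytes[0:2] = F7 54 -> value 10871 (2 byte(s))
  byte[2]=0xCE cont=1 payload=0x4E=78: acc |= 78<<0 -> acc=78 shift=7
  byte[3]=0x88 cont=1 payload=0x08=8: acc |= 8<<7 -> acc=1102 shift=14
  byte[4]=0x31 cont=0 payload=0x31=49: acc |= 49<<14 -> acc=803918 shift=21 [end]
Varint 2: bytes[2:5] = CE 88 31 -> value 803918 (3 byte(s))
  byte[5]=0x90 cont=1 payload=0x10=16: acc |= 16<<0 -> acc=16 shift=7
  byte[6]=0xB4 cont=1 payload=0x34=52: acc |= 52<<7 -> acc=6672 shift=14
  byte[7]=0x83 cont=1 payload=0x03=3: acc |= 3<<14 -> acc=55824 shift=21
  byte[8]=0x0E cont=0 payload=0x0E=14: acc |= 14<<21 -> acc=29415952 shift=28 [end]
Varint 3: bytes[5:9] = 90 B4 83 0E -> value 29415952 (4 byte(s))
  byte[9]=0xE7 cont=1 payload=0x67=103: acc |= 103<<0 -> acc=103 shift=7
  byte[10]=0x6D cont=0 payload=0x6D=109: acc |= 109<<7 -> acc=14055 shift=14 [end]
Varint 4: bytes[9:11] = E7 6D -> value 14055 (2 byte(s))
  byte[11]=0x5F cont=0 payload=0x5F=95: acc |= 95<<0 -> acc=95 shift=7 [end]
Varint 5: bytes[11:12] = 5F -> value 95 (1 byte(s))
  byte[12]=0x82 cont=1 payload=0x02=2: acc |= 2<<0 -> acc=2 shift=7
  byte[13]=0x9C cont=1 payload=0x1C=28: acc |= 28<<7 -> acc=3586 shift=14
  byte[14]=0x12 cont=0 payload=0x12=18: acc |= 18<<14 -> acc=298498 shift=21 [end]
Varint 6: bytes[12:15] = 82 9C 12 -> value 298498 (3 byte(s))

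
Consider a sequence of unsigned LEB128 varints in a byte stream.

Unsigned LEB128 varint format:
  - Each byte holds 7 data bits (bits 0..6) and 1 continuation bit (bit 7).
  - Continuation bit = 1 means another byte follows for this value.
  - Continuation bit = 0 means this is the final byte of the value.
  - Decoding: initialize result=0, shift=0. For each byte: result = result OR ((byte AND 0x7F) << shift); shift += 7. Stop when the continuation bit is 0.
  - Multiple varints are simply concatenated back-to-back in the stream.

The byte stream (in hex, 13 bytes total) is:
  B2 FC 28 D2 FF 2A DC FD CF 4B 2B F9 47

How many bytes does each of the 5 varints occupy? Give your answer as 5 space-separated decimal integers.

Answer: 3 3 4 1 2

Derivation:
  byte[0]=0xB2 cont=1 payload=0x32=50: acc |= 50<<0 -> acc=50 shift=7
  byte[1]=0xFC cont=1 payload=0x7C=124: acc |= 124<<7 -> acc=15922 shift=14
  byte[2]=0x28 cont=0 payload=0x28=40: acc |= 40<<14 -> acc=671282 shift=21 [end]
Varint 1: bytes[0:3] = B2 FC 28 -> value 671282 (3 byte(s))
  byte[3]=0xD2 cont=1 payload=0x52=82: acc |= 82<<0 -> acc=82 shift=7
  byte[4]=0xFF cont=1 payload=0x7F=127: acc |= 127<<7 -> acc=16338 shift=14
  byte[5]=0x2A cont=0 payload=0x2A=42: acc |= 42<<14 -> acc=704466 shift=21 [end]
Varint 2: bytes[3:6] = D2 FF 2A -> value 704466 (3 byte(s))
  byte[6]=0xDC cont=1 payload=0x5C=92: acc |= 92<<0 -> acc=92 shift=7
  byte[7]=0xFD cont=1 payload=0x7D=125: acc |= 125<<7 -> acc=16092 shift=14
  byte[8]=0xCF cont=1 payload=0x4F=79: acc |= 79<<14 -> acc=1310428 shift=21
  byte[9]=0x4B cont=0 payload=0x4B=75: acc |= 75<<21 -> acc=158596828 shift=28 [end]
Varint 3: bytes[6:10] = DC FD CF 4B -> value 158596828 (4 byte(s))
  byte[10]=0x2B cont=0 payload=0x2B=43: acc |= 43<<0 -> acc=43 shift=7 [end]
Varint 4: bytes[10:11] = 2B -> value 43 (1 byte(s))
  byte[11]=0xF9 cont=1 payload=0x79=121: acc |= 121<<0 -> acc=121 shift=7
  byte[12]=0x47 cont=0 payload=0x47=71: acc |= 71<<7 -> acc=9209 shift=14 [end]
Varint 5: bytes[11:13] = F9 47 -> value 9209 (2 byte(s))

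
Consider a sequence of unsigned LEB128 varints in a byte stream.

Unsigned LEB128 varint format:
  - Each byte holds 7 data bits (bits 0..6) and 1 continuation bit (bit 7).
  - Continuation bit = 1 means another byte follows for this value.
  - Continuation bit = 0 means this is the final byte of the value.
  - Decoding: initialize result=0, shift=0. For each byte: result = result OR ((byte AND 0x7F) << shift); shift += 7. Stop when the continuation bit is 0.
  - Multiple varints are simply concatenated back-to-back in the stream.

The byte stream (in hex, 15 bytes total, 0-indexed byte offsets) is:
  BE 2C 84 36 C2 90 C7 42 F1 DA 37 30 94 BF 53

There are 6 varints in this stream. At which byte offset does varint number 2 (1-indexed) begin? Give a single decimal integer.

Answer: 2

Derivation:
  byte[0]=0xBE cont=1 payload=0x3E=62: acc |= 62<<0 -> acc=62 shift=7
  byte[1]=0x2C cont=0 payload=0x2C=44: acc |= 44<<7 -> acc=5694 shift=14 [end]
Varint 1: bytes[0:2] = BE 2C -> value 5694 (2 byte(s))
  byte[2]=0x84 cont=1 payload=0x04=4: acc |= 4<<0 -> acc=4 shift=7
  byte[3]=0x36 cont=0 payload=0x36=54: acc |= 54<<7 -> acc=6916 shift=14 [end]
Varint 2: bytes[2:4] = 84 36 -> value 6916 (2 byte(s))
  byte[4]=0xC2 cont=1 payload=0x42=66: acc |= 66<<0 -> acc=66 shift=7
  byte[5]=0x90 cont=1 payload=0x10=16: acc |= 16<<7 -> acc=2114 shift=14
  byte[6]=0xC7 cont=1 payload=0x47=71: acc |= 71<<14 -> acc=1165378 shift=21
  byte[7]=0x42 cont=0 payload=0x42=66: acc |= 66<<21 -> acc=139577410 shift=28 [end]
Varint 3: bytes[4:8] = C2 90 C7 42 -> value 139577410 (4 byte(s))
  byte[8]=0xF1 cont=1 payload=0x71=113: acc |= 113<<0 -> acc=113 shift=7
  byte[9]=0xDA cont=1 payload=0x5A=90: acc |= 90<<7 -> acc=11633 shift=14
  byte[10]=0x37 cont=0 payload=0x37=55: acc |= 55<<14 -> acc=912753 shift=21 [end]
Varint 4: bytes[8:11] = F1 DA 37 -> value 912753 (3 byte(s))
  byte[11]=0x30 cont=0 payload=0x30=48: acc |= 48<<0 -> acc=48 shift=7 [end]
Varint 5: bytes[11:12] = 30 -> value 48 (1 byte(s))
  byte[12]=0x94 cont=1 payload=0x14=20: acc |= 20<<0 -> acc=20 shift=7
  byte[13]=0xBF cont=1 payload=0x3F=63: acc |= 63<<7 -> acc=8084 shift=14
  byte[14]=0x53 cont=0 payload=0x53=83: acc |= 83<<14 -> acc=1367956 shift=21 [end]
Varint 6: bytes[12:15] = 94 BF 53 -> value 1367956 (3 byte(s))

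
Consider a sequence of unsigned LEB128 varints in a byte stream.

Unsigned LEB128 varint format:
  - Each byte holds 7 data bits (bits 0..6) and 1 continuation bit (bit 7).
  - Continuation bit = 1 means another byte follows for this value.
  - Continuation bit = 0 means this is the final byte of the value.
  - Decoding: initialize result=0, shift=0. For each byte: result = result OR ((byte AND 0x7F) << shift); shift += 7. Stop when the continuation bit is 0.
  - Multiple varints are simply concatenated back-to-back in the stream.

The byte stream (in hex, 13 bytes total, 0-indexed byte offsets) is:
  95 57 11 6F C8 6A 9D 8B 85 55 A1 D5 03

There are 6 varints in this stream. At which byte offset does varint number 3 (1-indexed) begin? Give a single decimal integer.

  byte[0]=0x95 cont=1 payload=0x15=21: acc |= 21<<0 -> acc=21 shift=7
  byte[1]=0x57 cont=0 payload=0x57=87: acc |= 87<<7 -> acc=11157 shift=14 [end]
Varint 1: bytes[0:2] = 95 57 -> value 11157 (2 byte(s))
  byte[2]=0x11 cont=0 payload=0x11=17: acc |= 17<<0 -> acc=17 shift=7 [end]
Varint 2: bytes[2:3] = 11 -> value 17 (1 byte(s))
  byte[3]=0x6F cont=0 payload=0x6F=111: acc |= 111<<0 -> acc=111 shift=7 [end]
Varint 3: bytes[3:4] = 6F -> value 111 (1 byte(s))
  byte[4]=0xC8 cont=1 payload=0x48=72: acc |= 72<<0 -> acc=72 shift=7
  byte[5]=0x6A cont=0 payload=0x6A=106: acc |= 106<<7 -> acc=13640 shift=14 [end]
Varint 4: bytes[4:6] = C8 6A -> value 13640 (2 byte(s))
  byte[6]=0x9D cont=1 payload=0x1D=29: acc |= 29<<0 -> acc=29 shift=7
  byte[7]=0x8B cont=1 payload=0x0B=11: acc |= 11<<7 -> acc=1437 shift=14
  byte[8]=0x85 cont=1 payload=0x05=5: acc |= 5<<14 -> acc=83357 shift=21
  byte[9]=0x55 cont=0 payload=0x55=85: acc |= 85<<21 -> acc=178341277 shift=28 [end]
Varint 5: bytes[6:10] = 9D 8B 85 55 -> value 178341277 (4 byte(s))
  byte[10]=0xA1 cont=1 payload=0x21=33: acc |= 33<<0 -> acc=33 shift=7
  byte[11]=0xD5 cont=1 payload=0x55=85: acc |= 85<<7 -> acc=10913 shift=14
  byte[12]=0x03 cont=0 payload=0x03=3: acc |= 3<<14 -> acc=60065 shift=21 [end]
Varint 6: bytes[10:13] = A1 D5 03 -> value 60065 (3 byte(s))

Answer: 3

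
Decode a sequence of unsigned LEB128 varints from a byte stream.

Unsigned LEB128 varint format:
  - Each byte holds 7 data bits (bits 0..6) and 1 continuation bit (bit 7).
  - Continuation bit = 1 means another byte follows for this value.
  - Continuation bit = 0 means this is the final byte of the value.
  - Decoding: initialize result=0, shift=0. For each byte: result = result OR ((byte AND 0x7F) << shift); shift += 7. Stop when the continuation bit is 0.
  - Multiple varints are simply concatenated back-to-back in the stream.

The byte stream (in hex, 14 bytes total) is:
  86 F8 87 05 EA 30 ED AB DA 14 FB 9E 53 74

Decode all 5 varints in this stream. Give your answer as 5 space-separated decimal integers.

  byte[0]=0x86 cont=1 payload=0x06=6: acc |= 6<<0 -> acc=6 shift=7
  byte[1]=0xF8 cont=1 payload=0x78=120: acc |= 120<<7 -> acc=15366 shift=14
  byte[2]=0x87 cont=1 payload=0x07=7: acc |= 7<<14 -> acc=130054 shift=21
  byte[3]=0x05 cont=0 payload=0x05=5: acc |= 5<<21 -> acc=10615814 shift=28 [end]
Varint 1: bytes[0:4] = 86 F8 87 05 -> value 10615814 (4 byte(s))
  byte[4]=0xEA cont=1 payload=0x6A=106: acc |= 106<<0 -> acc=106 shift=7
  byte[5]=0x30 cont=0 payload=0x30=48: acc |= 48<<7 -> acc=6250 shift=14 [end]
Varint 2: bytes[4:6] = EA 30 -> value 6250 (2 byte(s))
  byte[6]=0xED cont=1 payload=0x6D=109: acc |= 109<<0 -> acc=109 shift=7
  byte[7]=0xAB cont=1 payload=0x2B=43: acc |= 43<<7 -> acc=5613 shift=14
  byte[8]=0xDA cont=1 payload=0x5A=90: acc |= 90<<14 -> acc=1480173 shift=21
  byte[9]=0x14 cont=0 payload=0x14=20: acc |= 20<<21 -> acc=43423213 shift=28 [end]
Varint 3: bytes[6:10] = ED AB DA 14 -> value 43423213 (4 byte(s))
  byte[10]=0xFB cont=1 payload=0x7B=123: acc |= 123<<0 -> acc=123 shift=7
  byte[11]=0x9E cont=1 payload=0x1E=30: acc |= 30<<7 -> acc=3963 shift=14
  byte[12]=0x53 cont=0 payload=0x53=83: acc |= 83<<14 -> acc=1363835 shift=21 [end]
Varint 4: bytes[10:13] = FB 9E 53 -> value 1363835 (3 byte(s))
  byte[13]=0x74 cont=0 payload=0x74=116: acc |= 116<<0 -> acc=116 shift=7 [end]
Varint 5: bytes[13:14] = 74 -> value 116 (1 byte(s))

Answer: 10615814 6250 43423213 1363835 116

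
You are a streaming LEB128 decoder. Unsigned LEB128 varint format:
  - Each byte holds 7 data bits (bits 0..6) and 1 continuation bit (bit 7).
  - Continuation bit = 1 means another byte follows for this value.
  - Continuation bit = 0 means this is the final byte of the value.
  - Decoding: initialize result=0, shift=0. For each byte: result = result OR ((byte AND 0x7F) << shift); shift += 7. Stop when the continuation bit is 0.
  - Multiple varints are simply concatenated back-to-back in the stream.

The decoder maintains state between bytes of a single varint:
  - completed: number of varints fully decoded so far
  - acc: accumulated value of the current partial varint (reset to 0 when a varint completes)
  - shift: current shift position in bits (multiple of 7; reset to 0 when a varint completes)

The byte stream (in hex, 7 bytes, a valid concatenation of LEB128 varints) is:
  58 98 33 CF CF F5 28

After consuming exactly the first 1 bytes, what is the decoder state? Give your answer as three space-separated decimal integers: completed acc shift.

Answer: 1 0 0

Derivation:
byte[0]=0x58 cont=0 payload=0x58: varint #1 complete (value=88); reset -> completed=1 acc=0 shift=0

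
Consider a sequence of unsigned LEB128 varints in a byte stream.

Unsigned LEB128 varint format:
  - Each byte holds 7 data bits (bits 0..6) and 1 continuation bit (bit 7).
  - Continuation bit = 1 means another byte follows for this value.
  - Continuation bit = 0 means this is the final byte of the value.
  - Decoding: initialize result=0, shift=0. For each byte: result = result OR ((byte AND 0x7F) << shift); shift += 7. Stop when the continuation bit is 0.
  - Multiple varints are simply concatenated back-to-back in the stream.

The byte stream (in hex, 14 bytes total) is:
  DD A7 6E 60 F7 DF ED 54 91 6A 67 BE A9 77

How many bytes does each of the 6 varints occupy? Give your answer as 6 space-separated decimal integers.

  byte[0]=0xDD cont=1 payload=0x5D=93: acc |= 93<<0 -> acc=93 shift=7
  byte[1]=0xA7 cont=1 payload=0x27=39: acc |= 39<<7 -> acc=5085 shift=14
  byte[2]=0x6E cont=0 payload=0x6E=110: acc |= 110<<14 -> acc=1807325 shift=21 [end]
Varint 1: bytes[0:3] = DD A7 6E -> value 1807325 (3 byte(s))
  byte[3]=0x60 cont=0 payload=0x60=96: acc |= 96<<0 -> acc=96 shift=7 [end]
Varint 2: bytes[3:4] = 60 -> value 96 (1 byte(s))
  byte[4]=0xF7 cont=1 payload=0x77=119: acc |= 119<<0 -> acc=119 shift=7
  byte[5]=0xDF cont=1 payload=0x5F=95: acc |= 95<<7 -> acc=12279 shift=14
  byte[6]=0xED cont=1 payload=0x6D=109: acc |= 109<<14 -> acc=1798135 shift=21
  byte[7]=0x54 cont=0 payload=0x54=84: acc |= 84<<21 -> acc=177958903 shift=28 [end]
Varint 3: bytes[4:8] = F7 DF ED 54 -> value 177958903 (4 byte(s))
  byte[8]=0x91 cont=1 payload=0x11=17: acc |= 17<<0 -> acc=17 shift=7
  byte[9]=0x6A cont=0 payload=0x6A=106: acc |= 106<<7 -> acc=13585 shift=14 [end]
Varint 4: bytes[8:10] = 91 6A -> value 13585 (2 byte(s))
  byte[10]=0x67 cont=0 payload=0x67=103: acc |= 103<<0 -> acc=103 shift=7 [end]
Varint 5: bytes[10:11] = 67 -> value 103 (1 byte(s))
  byte[11]=0xBE cont=1 payload=0x3E=62: acc |= 62<<0 -> acc=62 shift=7
  byte[12]=0xA9 cont=1 payload=0x29=41: acc |= 41<<7 -> acc=5310 shift=14
  byte[13]=0x77 cont=0 payload=0x77=119: acc |= 119<<14 -> acc=1955006 shift=21 [end]
Varint 6: bytes[11:14] = BE A9 77 -> value 1955006 (3 byte(s))

Answer: 3 1 4 2 1 3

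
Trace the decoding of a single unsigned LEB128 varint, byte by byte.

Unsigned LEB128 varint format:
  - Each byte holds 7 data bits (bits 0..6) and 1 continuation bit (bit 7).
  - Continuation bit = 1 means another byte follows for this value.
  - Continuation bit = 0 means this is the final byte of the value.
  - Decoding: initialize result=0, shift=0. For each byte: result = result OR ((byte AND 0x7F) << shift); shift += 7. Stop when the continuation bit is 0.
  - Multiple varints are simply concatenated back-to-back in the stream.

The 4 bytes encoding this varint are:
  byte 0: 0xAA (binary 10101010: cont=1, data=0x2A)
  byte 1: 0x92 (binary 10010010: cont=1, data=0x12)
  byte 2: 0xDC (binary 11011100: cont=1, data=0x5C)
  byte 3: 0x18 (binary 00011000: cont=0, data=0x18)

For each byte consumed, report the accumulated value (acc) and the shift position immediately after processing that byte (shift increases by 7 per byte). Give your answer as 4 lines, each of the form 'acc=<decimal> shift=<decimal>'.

Answer: acc=42 shift=7
acc=2346 shift=14
acc=1509674 shift=21
acc=51841322 shift=28

Derivation:
byte 0=0xAA: payload=0x2A=42, contrib = 42<<0 = 42; acc -> 42, shift -> 7
byte 1=0x92: payload=0x12=18, contrib = 18<<7 = 2304; acc -> 2346, shift -> 14
byte 2=0xDC: payload=0x5C=92, contrib = 92<<14 = 1507328; acc -> 1509674, shift -> 21
byte 3=0x18: payload=0x18=24, contrib = 24<<21 = 50331648; acc -> 51841322, shift -> 28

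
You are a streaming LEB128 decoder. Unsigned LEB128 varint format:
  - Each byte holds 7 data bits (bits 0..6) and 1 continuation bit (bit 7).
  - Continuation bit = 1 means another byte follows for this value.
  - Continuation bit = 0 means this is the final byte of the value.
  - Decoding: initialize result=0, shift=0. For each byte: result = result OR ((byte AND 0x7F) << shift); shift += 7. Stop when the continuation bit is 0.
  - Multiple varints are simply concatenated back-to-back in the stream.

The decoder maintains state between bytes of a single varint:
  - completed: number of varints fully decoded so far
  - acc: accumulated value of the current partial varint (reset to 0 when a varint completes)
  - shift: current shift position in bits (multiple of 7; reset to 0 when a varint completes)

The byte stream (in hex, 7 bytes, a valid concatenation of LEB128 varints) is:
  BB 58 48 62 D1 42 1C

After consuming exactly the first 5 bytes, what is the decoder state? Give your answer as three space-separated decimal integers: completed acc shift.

byte[0]=0xBB cont=1 payload=0x3B: acc |= 59<<0 -> completed=0 acc=59 shift=7
byte[1]=0x58 cont=0 payload=0x58: varint #1 complete (value=11323); reset -> completed=1 acc=0 shift=0
byte[2]=0x48 cont=0 payload=0x48: varint #2 complete (value=72); reset -> completed=2 acc=0 shift=0
byte[3]=0x62 cont=0 payload=0x62: varint #3 complete (value=98); reset -> completed=3 acc=0 shift=0
byte[4]=0xD1 cont=1 payload=0x51: acc |= 81<<0 -> completed=3 acc=81 shift=7

Answer: 3 81 7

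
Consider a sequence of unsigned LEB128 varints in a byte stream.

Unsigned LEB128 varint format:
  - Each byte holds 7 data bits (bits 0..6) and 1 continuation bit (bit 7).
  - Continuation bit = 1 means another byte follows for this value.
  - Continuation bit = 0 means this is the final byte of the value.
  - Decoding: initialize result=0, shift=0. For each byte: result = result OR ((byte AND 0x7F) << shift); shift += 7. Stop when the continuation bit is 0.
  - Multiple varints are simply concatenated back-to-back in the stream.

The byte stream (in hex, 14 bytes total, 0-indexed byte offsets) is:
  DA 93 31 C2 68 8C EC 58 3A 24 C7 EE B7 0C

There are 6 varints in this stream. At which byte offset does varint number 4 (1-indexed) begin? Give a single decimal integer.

  byte[0]=0xDA cont=1 payload=0x5A=90: acc |= 90<<0 -> acc=90 shift=7
  byte[1]=0x93 cont=1 payload=0x13=19: acc |= 19<<7 -> acc=2522 shift=14
  byte[2]=0x31 cont=0 payload=0x31=49: acc |= 49<<14 -> acc=805338 shift=21 [end]
Varint 1: bytes[0:3] = DA 93 31 -> value 805338 (3 byte(s))
  byte[3]=0xC2 cont=1 payload=0x42=66: acc |= 66<<0 -> acc=66 shift=7
  byte[4]=0x68 cont=0 payload=0x68=104: acc |= 104<<7 -> acc=13378 shift=14 [end]
Varint 2: bytes[3:5] = C2 68 -> value 13378 (2 byte(s))
  byte[5]=0x8C cont=1 payload=0x0C=12: acc |= 12<<0 -> acc=12 shift=7
  byte[6]=0xEC cont=1 payload=0x6C=108: acc |= 108<<7 -> acc=13836 shift=14
  byte[7]=0x58 cont=0 payload=0x58=88: acc |= 88<<14 -> acc=1455628 shift=21 [end]
Varint 3: bytes[5:8] = 8C EC 58 -> value 1455628 (3 byte(s))
  byte[8]=0x3A cont=0 payload=0x3A=58: acc |= 58<<0 -> acc=58 shift=7 [end]
Varint 4: bytes[8:9] = 3A -> value 58 (1 byte(s))
  byte[9]=0x24 cont=0 payload=0x24=36: acc |= 36<<0 -> acc=36 shift=7 [end]
Varint 5: bytes[9:10] = 24 -> value 36 (1 byte(s))
  byte[10]=0xC7 cont=1 payload=0x47=71: acc |= 71<<0 -> acc=71 shift=7
  byte[11]=0xEE cont=1 payload=0x6E=110: acc |= 110<<7 -> acc=14151 shift=14
  byte[12]=0xB7 cont=1 payload=0x37=55: acc |= 55<<14 -> acc=915271 shift=21
  byte[13]=0x0C cont=0 payload=0x0C=12: acc |= 12<<21 -> acc=26081095 shift=28 [end]
Varint 6: bytes[10:14] = C7 EE B7 0C -> value 26081095 (4 byte(s))

Answer: 8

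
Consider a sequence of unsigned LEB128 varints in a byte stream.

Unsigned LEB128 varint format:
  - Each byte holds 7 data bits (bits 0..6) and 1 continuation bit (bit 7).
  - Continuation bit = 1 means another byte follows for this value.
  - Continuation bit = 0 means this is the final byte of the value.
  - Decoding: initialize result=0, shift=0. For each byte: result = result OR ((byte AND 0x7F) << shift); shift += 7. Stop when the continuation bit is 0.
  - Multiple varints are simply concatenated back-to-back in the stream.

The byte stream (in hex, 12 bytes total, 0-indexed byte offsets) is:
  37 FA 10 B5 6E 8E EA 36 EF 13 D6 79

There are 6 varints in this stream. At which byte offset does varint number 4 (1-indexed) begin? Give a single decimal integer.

Answer: 5

Derivation:
  byte[0]=0x37 cont=0 payload=0x37=55: acc |= 55<<0 -> acc=55 shift=7 [end]
Varint 1: bytes[0:1] = 37 -> value 55 (1 byte(s))
  byte[1]=0xFA cont=1 payload=0x7A=122: acc |= 122<<0 -> acc=122 shift=7
  byte[2]=0x10 cont=0 payload=0x10=16: acc |= 16<<7 -> acc=2170 shift=14 [end]
Varint 2: bytes[1:3] = FA 10 -> value 2170 (2 byte(s))
  byte[3]=0xB5 cont=1 payload=0x35=53: acc |= 53<<0 -> acc=53 shift=7
  byte[4]=0x6E cont=0 payload=0x6E=110: acc |= 110<<7 -> acc=14133 shift=14 [end]
Varint 3: bytes[3:5] = B5 6E -> value 14133 (2 byte(s))
  byte[5]=0x8E cont=1 payload=0x0E=14: acc |= 14<<0 -> acc=14 shift=7
  byte[6]=0xEA cont=1 payload=0x6A=106: acc |= 106<<7 -> acc=13582 shift=14
  byte[7]=0x36 cont=0 payload=0x36=54: acc |= 54<<14 -> acc=898318 shift=21 [end]
Varint 4: bytes[5:8] = 8E EA 36 -> value 898318 (3 byte(s))
  byte[8]=0xEF cont=1 payload=0x6F=111: acc |= 111<<0 -> acc=111 shift=7
  byte[9]=0x13 cont=0 payload=0x13=19: acc |= 19<<7 -> acc=2543 shift=14 [end]
Varint 5: bytes[8:10] = EF 13 -> value 2543 (2 byte(s))
  byte[10]=0xD6 cont=1 payload=0x56=86: acc |= 86<<0 -> acc=86 shift=7
  byte[11]=0x79 cont=0 payload=0x79=121: acc |= 121<<7 -> acc=15574 shift=14 [end]
Varint 6: bytes[10:12] = D6 79 -> value 15574 (2 byte(s))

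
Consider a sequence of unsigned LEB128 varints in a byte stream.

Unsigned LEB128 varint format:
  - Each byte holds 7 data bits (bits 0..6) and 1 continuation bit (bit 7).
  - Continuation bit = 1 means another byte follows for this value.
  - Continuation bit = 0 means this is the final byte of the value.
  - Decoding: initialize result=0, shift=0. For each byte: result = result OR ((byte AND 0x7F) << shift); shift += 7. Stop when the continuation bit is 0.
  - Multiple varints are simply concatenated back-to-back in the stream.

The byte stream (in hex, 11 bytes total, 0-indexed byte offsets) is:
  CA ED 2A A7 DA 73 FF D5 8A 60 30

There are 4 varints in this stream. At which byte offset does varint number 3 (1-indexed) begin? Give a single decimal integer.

  byte[0]=0xCA cont=1 payload=0x4A=74: acc |= 74<<0 -> acc=74 shift=7
  byte[1]=0xED cont=1 payload=0x6D=109: acc |= 109<<7 -> acc=14026 shift=14
  byte[2]=0x2A cont=0 payload=0x2A=42: acc |= 42<<14 -> acc=702154 shift=21 [end]
Varint 1: bytes[0:3] = CA ED 2A -> value 702154 (3 byte(s))
  byte[3]=0xA7 cont=1 payload=0x27=39: acc |= 39<<0 -> acc=39 shift=7
  byte[4]=0xDA cont=1 payload=0x5A=90: acc |= 90<<7 -> acc=11559 shift=14
  byte[5]=0x73 cont=0 payload=0x73=115: acc |= 115<<14 -> acc=1895719 shift=21 [end]
Varint 2: bytes[3:6] = A7 DA 73 -> value 1895719 (3 byte(s))
  byte[6]=0xFF cont=1 payload=0x7F=127: acc |= 127<<0 -> acc=127 shift=7
  byte[7]=0xD5 cont=1 payload=0x55=85: acc |= 85<<7 -> acc=11007 shift=14
  byte[8]=0x8A cont=1 payload=0x0A=10: acc |= 10<<14 -> acc=174847 shift=21
  byte[9]=0x60 cont=0 payload=0x60=96: acc |= 96<<21 -> acc=201501439 shift=28 [end]
Varint 3: bytes[6:10] = FF D5 8A 60 -> value 201501439 (4 byte(s))
  byte[10]=0x30 cont=0 payload=0x30=48: acc |= 48<<0 -> acc=48 shift=7 [end]
Varint 4: bytes[10:11] = 30 -> value 48 (1 byte(s))

Answer: 6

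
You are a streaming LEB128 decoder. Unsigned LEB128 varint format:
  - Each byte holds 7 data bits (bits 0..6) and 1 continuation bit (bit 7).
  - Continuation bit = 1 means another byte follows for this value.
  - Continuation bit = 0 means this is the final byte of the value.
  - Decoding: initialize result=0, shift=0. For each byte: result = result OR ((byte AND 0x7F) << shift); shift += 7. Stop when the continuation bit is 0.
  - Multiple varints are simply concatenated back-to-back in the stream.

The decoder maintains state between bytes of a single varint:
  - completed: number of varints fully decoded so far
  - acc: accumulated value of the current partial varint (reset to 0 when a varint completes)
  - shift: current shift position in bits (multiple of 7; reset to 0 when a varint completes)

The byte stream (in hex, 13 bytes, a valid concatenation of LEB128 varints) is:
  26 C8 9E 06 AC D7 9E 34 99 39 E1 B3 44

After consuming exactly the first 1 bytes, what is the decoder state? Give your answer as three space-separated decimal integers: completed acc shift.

Answer: 1 0 0

Derivation:
byte[0]=0x26 cont=0 payload=0x26: varint #1 complete (value=38); reset -> completed=1 acc=0 shift=0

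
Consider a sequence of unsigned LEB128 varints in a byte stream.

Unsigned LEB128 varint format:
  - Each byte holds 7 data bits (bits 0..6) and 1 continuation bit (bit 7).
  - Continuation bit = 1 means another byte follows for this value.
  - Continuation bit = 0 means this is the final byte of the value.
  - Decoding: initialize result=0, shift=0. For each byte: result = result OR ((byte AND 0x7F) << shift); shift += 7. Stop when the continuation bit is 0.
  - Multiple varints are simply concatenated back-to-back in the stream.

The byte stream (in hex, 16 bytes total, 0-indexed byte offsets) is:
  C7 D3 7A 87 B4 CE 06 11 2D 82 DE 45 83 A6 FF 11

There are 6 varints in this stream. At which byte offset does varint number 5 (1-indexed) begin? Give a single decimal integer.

  byte[0]=0xC7 cont=1 payload=0x47=71: acc |= 71<<0 -> acc=71 shift=7
  byte[1]=0xD3 cont=1 payload=0x53=83: acc |= 83<<7 -> acc=10695 shift=14
  byte[2]=0x7A cont=0 payload=0x7A=122: acc |= 122<<14 -> acc=2009543 shift=21 [end]
Varint 1: bytes[0:3] = C7 D3 7A -> value 2009543 (3 byte(s))
  byte[3]=0x87 cont=1 payload=0x07=7: acc |= 7<<0 -> acc=7 shift=7
  byte[4]=0xB4 cont=1 payload=0x34=52: acc |= 52<<7 -> acc=6663 shift=14
  byte[5]=0xCE cont=1 payload=0x4E=78: acc |= 78<<14 -> acc=1284615 shift=21
  byte[6]=0x06 cont=0 payload=0x06=6: acc |= 6<<21 -> acc=13867527 shift=28 [end]
Varint 2: bytes[3:7] = 87 B4 CE 06 -> value 13867527 (4 byte(s))
  byte[7]=0x11 cont=0 payload=0x11=17: acc |= 17<<0 -> acc=17 shift=7 [end]
Varint 3: bytes[7:8] = 11 -> value 17 (1 byte(s))
  byte[8]=0x2D cont=0 payload=0x2D=45: acc |= 45<<0 -> acc=45 shift=7 [end]
Varint 4: bytes[8:9] = 2D -> value 45 (1 byte(s))
  byte[9]=0x82 cont=1 payload=0x02=2: acc |= 2<<0 -> acc=2 shift=7
  byte[10]=0xDE cont=1 payload=0x5E=94: acc |= 94<<7 -> acc=12034 shift=14
  byte[11]=0x45 cont=0 payload=0x45=69: acc |= 69<<14 -> acc=1142530 shift=21 [end]
Varint 5: bytes[9:12] = 82 DE 45 -> value 1142530 (3 byte(s))
  byte[12]=0x83 cont=1 payload=0x03=3: acc |= 3<<0 -> acc=3 shift=7
  byte[13]=0xA6 cont=1 payload=0x26=38: acc |= 38<<7 -> acc=4867 shift=14
  byte[14]=0xFF cont=1 payload=0x7F=127: acc |= 127<<14 -> acc=2085635 shift=21
  byte[15]=0x11 cont=0 payload=0x11=17: acc |= 17<<21 -> acc=37737219 shift=28 [end]
Varint 6: bytes[12:16] = 83 A6 FF 11 -> value 37737219 (4 byte(s))

Answer: 9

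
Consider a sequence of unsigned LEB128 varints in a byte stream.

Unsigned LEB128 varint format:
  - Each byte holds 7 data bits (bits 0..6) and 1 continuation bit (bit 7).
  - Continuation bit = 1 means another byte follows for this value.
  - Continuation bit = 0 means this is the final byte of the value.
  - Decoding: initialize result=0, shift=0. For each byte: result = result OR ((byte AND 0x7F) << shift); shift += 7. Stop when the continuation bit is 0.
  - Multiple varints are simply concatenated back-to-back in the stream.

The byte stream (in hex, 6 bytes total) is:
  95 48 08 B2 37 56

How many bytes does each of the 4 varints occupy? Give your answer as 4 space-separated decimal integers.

  byte[0]=0x95 cont=1 payload=0x15=21: acc |= 21<<0 -> acc=21 shift=7
  byte[1]=0x48 cont=0 payload=0x48=72: acc |= 72<<7 -> acc=9237 shift=14 [end]
Varint 1: bytes[0:2] = 95 48 -> value 9237 (2 byte(s))
  byte[2]=0x08 cont=0 payload=0x08=8: acc |= 8<<0 -> acc=8 shift=7 [end]
Varint 2: bytes[2:3] = 08 -> value 8 (1 byte(s))
  byte[3]=0xB2 cont=1 payload=0x32=50: acc |= 50<<0 -> acc=50 shift=7
  byte[4]=0x37 cont=0 payload=0x37=55: acc |= 55<<7 -> acc=7090 shift=14 [end]
Varint 3: bytes[3:5] = B2 37 -> value 7090 (2 byte(s))
  byte[5]=0x56 cont=0 payload=0x56=86: acc |= 86<<0 -> acc=86 shift=7 [end]
Varint 4: bytes[5:6] = 56 -> value 86 (1 byte(s))

Answer: 2 1 2 1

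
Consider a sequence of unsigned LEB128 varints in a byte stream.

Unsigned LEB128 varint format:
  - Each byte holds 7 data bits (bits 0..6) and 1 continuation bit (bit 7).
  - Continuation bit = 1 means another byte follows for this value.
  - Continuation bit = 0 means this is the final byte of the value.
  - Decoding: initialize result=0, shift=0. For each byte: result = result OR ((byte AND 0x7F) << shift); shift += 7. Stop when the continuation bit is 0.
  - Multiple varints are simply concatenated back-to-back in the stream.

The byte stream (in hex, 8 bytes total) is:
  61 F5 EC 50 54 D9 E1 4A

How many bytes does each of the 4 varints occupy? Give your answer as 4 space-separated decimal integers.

Answer: 1 3 1 3

Derivation:
  byte[0]=0x61 cont=0 payload=0x61=97: acc |= 97<<0 -> acc=97 shift=7 [end]
Varint 1: bytes[0:1] = 61 -> value 97 (1 byte(s))
  byte[1]=0xF5 cont=1 payload=0x75=117: acc |= 117<<0 -> acc=117 shift=7
  byte[2]=0xEC cont=1 payload=0x6C=108: acc |= 108<<7 -> acc=13941 shift=14
  byte[3]=0x50 cont=0 payload=0x50=80: acc |= 80<<14 -> acc=1324661 shift=21 [end]
Varint 2: bytes[1:4] = F5 EC 50 -> value 1324661 (3 byte(s))
  byte[4]=0x54 cont=0 payload=0x54=84: acc |= 84<<0 -> acc=84 shift=7 [end]
Varint 3: bytes[4:5] = 54 -> value 84 (1 byte(s))
  byte[5]=0xD9 cont=1 payload=0x59=89: acc |= 89<<0 -> acc=89 shift=7
  byte[6]=0xE1 cont=1 payload=0x61=97: acc |= 97<<7 -> acc=12505 shift=14
  byte[7]=0x4A cont=0 payload=0x4A=74: acc |= 74<<14 -> acc=1224921 shift=21 [end]
Varint 4: bytes[5:8] = D9 E1 4A -> value 1224921 (3 byte(s))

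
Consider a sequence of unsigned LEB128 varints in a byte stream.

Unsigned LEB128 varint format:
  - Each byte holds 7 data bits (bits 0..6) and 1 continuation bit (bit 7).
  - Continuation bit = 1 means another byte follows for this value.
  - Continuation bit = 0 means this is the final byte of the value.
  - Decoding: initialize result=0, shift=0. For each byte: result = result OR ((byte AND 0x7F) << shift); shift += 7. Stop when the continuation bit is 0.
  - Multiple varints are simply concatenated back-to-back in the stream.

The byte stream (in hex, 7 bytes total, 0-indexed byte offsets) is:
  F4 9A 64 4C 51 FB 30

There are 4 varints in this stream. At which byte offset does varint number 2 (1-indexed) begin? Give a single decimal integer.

Answer: 3

Derivation:
  byte[0]=0xF4 cont=1 payload=0x74=116: acc |= 116<<0 -> acc=116 shift=7
  byte[1]=0x9A cont=1 payload=0x1A=26: acc |= 26<<7 -> acc=3444 shift=14
  byte[2]=0x64 cont=0 payload=0x64=100: acc |= 100<<14 -> acc=1641844 shift=21 [end]
Varint 1: bytes[0:3] = F4 9A 64 -> value 1641844 (3 byte(s))
  byte[3]=0x4C cont=0 payload=0x4C=76: acc |= 76<<0 -> acc=76 shift=7 [end]
Varint 2: bytes[3:4] = 4C -> value 76 (1 byte(s))
  byte[4]=0x51 cont=0 payload=0x51=81: acc |= 81<<0 -> acc=81 shift=7 [end]
Varint 3: bytes[4:5] = 51 -> value 81 (1 byte(s))
  byte[5]=0xFB cont=1 payload=0x7B=123: acc |= 123<<0 -> acc=123 shift=7
  byte[6]=0x30 cont=0 payload=0x30=48: acc |= 48<<7 -> acc=6267 shift=14 [end]
Varint 4: bytes[5:7] = FB 30 -> value 6267 (2 byte(s))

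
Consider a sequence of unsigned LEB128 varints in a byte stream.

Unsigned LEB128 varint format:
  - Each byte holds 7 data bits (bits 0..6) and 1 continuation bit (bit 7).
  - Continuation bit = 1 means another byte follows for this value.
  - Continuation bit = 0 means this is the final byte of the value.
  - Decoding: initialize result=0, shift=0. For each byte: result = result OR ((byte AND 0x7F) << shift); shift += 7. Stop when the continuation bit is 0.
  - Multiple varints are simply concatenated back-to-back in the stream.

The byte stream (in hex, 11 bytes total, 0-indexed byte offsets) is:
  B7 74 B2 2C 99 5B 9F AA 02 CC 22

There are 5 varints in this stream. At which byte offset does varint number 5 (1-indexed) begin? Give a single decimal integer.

  byte[0]=0xB7 cont=1 payload=0x37=55: acc |= 55<<0 -> acc=55 shift=7
  byte[1]=0x74 cont=0 payload=0x74=116: acc |= 116<<7 -> acc=14903 shift=14 [end]
Varint 1: bytes[0:2] = B7 74 -> value 14903 (2 byte(s))
  byte[2]=0xB2 cont=1 payload=0x32=50: acc |= 50<<0 -> acc=50 shift=7
  byte[3]=0x2C cont=0 payload=0x2C=44: acc |= 44<<7 -> acc=5682 shift=14 [end]
Varint 2: bytes[2:4] = B2 2C -> value 5682 (2 byte(s))
  byte[4]=0x99 cont=1 payload=0x19=25: acc |= 25<<0 -> acc=25 shift=7
  byte[5]=0x5B cont=0 payload=0x5B=91: acc |= 91<<7 -> acc=11673 shift=14 [end]
Varint 3: bytes[4:6] = 99 5B -> value 11673 (2 byte(s))
  byte[6]=0x9F cont=1 payload=0x1F=31: acc |= 31<<0 -> acc=31 shift=7
  byte[7]=0xAA cont=1 payload=0x2A=42: acc |= 42<<7 -> acc=5407 shift=14
  byte[8]=0x02 cont=0 payload=0x02=2: acc |= 2<<14 -> acc=38175 shift=21 [end]
Varint 4: bytes[6:9] = 9F AA 02 -> value 38175 (3 byte(s))
  byte[9]=0xCC cont=1 payload=0x4C=76: acc |= 76<<0 -> acc=76 shift=7
  byte[10]=0x22 cont=0 payload=0x22=34: acc |= 34<<7 -> acc=4428 shift=14 [end]
Varint 5: bytes[9:11] = CC 22 -> value 4428 (2 byte(s))

Answer: 9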